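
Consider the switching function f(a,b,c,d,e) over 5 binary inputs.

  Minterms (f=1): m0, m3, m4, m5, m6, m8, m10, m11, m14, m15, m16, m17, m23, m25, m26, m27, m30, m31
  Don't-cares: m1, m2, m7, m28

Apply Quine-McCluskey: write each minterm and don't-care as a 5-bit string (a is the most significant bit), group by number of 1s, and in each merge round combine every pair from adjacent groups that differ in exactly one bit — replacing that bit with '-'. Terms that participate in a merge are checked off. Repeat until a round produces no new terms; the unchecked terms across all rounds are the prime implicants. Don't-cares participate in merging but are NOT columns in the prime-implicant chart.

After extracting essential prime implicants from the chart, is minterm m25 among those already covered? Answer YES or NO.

size-2^0 implicants → 00000(✓)  00001(✓)  00010(✓)  00011(✓)  00100(✓)  00101(✓)  00110(✓)  00111(✓)  01000(✓)  01010(✓)  01011(✓)  01110(✓)  01111(✓)  10000(✓)  10001(✓)  10111(✓)  11001(✓)  11010(✓)  11011(✓)  11100(✓)  11110(✓)  11111(✓)
size-2^1 implicants → -0000(✓)  -0001(✓)  -0111(✓)  -1010(✓)  -1011(✓)  -1110(✓)  -1111(✓)  0-000(✓)  0-010(✓)  0-011(✓)  0-110(✓)  0-111(✓)  00-00(✓)  00-01(✓)  00-10(✓)  00-11(✓)  000-0(✓)  000-1(✓)  0000-(✓)  0001-(✓)  001-0(✓)  001-1(✓)  0010-(✓)  0011-(✓)  01-10(✓)  01-11(✓)  010-0(✓)  0101-(✓)  0111-(✓)  1-001  1-111(✓)  1000-(✓)  11-10(✓)  11-11(✓)  110-1  1101-(✓)  111-0  1111-(✓)
size-2^2 implicants → --111  -000-  -1-10(✓)  -1-11(✓)  -101-(✓)  -111-(✓)  0--10(✓)  0--11(✓)  0-0-0  0-01-(✓)  0-11-(✓)  00--0(✓)  00--1(✓)  00-0-(✓)  00-1-(✓)  000--(✓)  001--(✓)  01-1-(✓)  11-1-(✓)
size-2^3 implicants → -1-1-  0--1-  00---
Unchecked terms (primes): --111, -000-, -1-1-, 0--1-, 0-0-0, 00---, 1-001, 110-1, 111-0
Minterm coverage:
  m0 ⊆ -000-,0-0-0,00---
  m3 ⊆ 0--1-,00---
  m4 ⊆ 00--- [E]
  m5 ⊆ 00--- [E]
  m6 ⊆ 0--1-,00---
  m8 ⊆ 0-0-0 [E]
  m10 ⊆ -1-1-,0--1-,0-0-0
  m11 ⊆ -1-1-,0--1-
  m14 ⊆ -1-1-,0--1-
  m15 ⊆ --111,-1-1-,0--1-
  m16 ⊆ -000- [E]
  m17 ⊆ -000-,1-001
  m23 ⊆ --111 [E]
  m25 ⊆ 1-001,110-1
  m26 ⊆ -1-1- [E]
  m27 ⊆ -1-1-,110-1
  m30 ⊆ -1-1-,111-0
  m31 ⊆ --111,-1-1-
E = {--111, -000-, -1-1-, 0-0-0, 00---}

NO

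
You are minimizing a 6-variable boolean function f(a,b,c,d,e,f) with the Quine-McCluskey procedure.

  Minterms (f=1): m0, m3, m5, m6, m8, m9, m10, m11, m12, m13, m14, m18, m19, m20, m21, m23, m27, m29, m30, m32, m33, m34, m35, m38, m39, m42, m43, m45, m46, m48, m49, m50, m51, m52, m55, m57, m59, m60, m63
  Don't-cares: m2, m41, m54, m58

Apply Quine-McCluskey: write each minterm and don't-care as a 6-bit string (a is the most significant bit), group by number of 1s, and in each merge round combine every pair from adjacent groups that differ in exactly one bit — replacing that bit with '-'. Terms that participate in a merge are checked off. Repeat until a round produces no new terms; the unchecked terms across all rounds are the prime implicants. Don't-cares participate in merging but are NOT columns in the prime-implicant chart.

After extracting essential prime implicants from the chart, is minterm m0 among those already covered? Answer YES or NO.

NO

Round 0: 000000✓ 000010✓ 000011✓ 000101✓ 000110✓ 001000✓ 001001✓ 001010✓ 001011✓ 001100✓ 001101✓ 001110✓ 010010✓ 010011✓ 010100✓ 010101✓ 010111✓ 011011✓ 011101✓ 011110✓ 100000✓ 100001✓ 100010✓ 100011✓ 100110✓ 100111✓ 101001✓ 101010✓ 101011✓ 101101✓ 101110✓ 110000✓ 110001✓ 110010✓ 110011✓ 110100✓ 110110✓ 110111✓ 111001✓ 111010✓ 111011✓ 111100✓ 111111✓
Round 1: -00000✓ -00010✓ -00011✓ -00110✓ -01001✓ -01010✓ -01011✓ -01101✓ -01110✓ -10010✓ -10011✓ -10100 -10111✓ -11011✓ 0-0010✓ 0-0011✓ 0-0101✓ 0-1011✓ 0-1101✓ 0-1110 00-000✓ 00-010✓ 00-011✓ 00-101✓ 00-110✓ 000-10✓ 0000-0✓ 00001-✓ 001-00✓ 001-01✓ 001-10✓ 0010-0✓ 0010-1✓ 00100-✓ 00101-✓ 0011-0✓ 00110-✓ 01-011✓ 01-101✓ 010-11✓ 01001-✓ 0101-1 01010- 1-0000✓ 1-0001✓ 1-0010✓ 1-0011✓ 1-0110✓ 1-0111✓ 1-1001✓ 1-1010✓ 1-1011✓ 10-001✓ 10-010✓ 10-011✓ 10-110✓ 100-10✓ 100-11✓ 1000-0✓ 1000-1✓ 10000-✓ 10001-✓ 10011-✓ 101-01✓ 101-10✓ 1010-1✓ 10101-✓ 11-001✓ 11-010✓ 11-011✓ 11-100 11-111✓ 110-00✓ 110-10✓ 110-11✓ 1100-0✓ 1100-1✓ 11000-✓ 11001-✓ 1101-0✓ 11011-✓ 111-11✓ 1110-1✓ 11101-✓
Round 2: --0010✓ --0011✓ --1011✓ -0-010✓ -0-011✓ -0-110✓ -00-10✓ -000-0 -0001-✓ -01-01 -01-10✓ -010-1 -0101-✓ -1-011✓ -10-11 -1001-✓ 0--011✓ 0--101 0-001-✓ 00--10✓ 00-0-0 00-01-✓ 001--0 001-0- 0010-- 1--001✓ 1--010✓ 1--011✓ 1-0-10✓ 1-0-11✓ 1-00-0✓ 1-00-1✓ 1-000-✓ 1-001-✓ 1-011-✓ 1-10-1✓ 1-101-✓ 10--10✓ 10-0-1✓ 10-01-✓ 100-1-✓ 1000--✓ 11--11 11-0-1✓ 11-01-✓ 110--0 110-1-✓ 1100--✓
Round 3: ---011 --001- -0--10 -0-01- 1--0-1 1--01- 1-0-1- 1-00--
PIs = {---011, --001-, -0--10, -0-01-, -000-0, -01-01, -010-1, -10-11, -10100, 0--101, 0-1110, 00-0-0, 001--0, 001-0-, 0010--, 0101-1, 01010-, 1--0-1, 1--01-, 1-0-1-, 1-00--, 11--11, 11-100, 110--0}
Coverage chart:
  m0: -000-0,00-0-0
  m3: ---011,--001-,-0-01-
  m5: 0--101 ←essential
  m6: -0--10 ←essential
  m8: 00-0-0,001--0,001-0-,0010--
  m9: -01-01,-010-1,001-0-,0010--
  m10: -0--10,-0-01-,00-0-0,001--0,0010--
  m11: ---011,-0-01-,-010-1,0010--
  m12: 001--0,001-0-
  m13: -01-01,0--101,001-0-
  m14: -0--10,0-1110,001--0
  m18: --001- ←essential
  m19: ---011,--001-,-10-11
  m20: -10100,01010-
  m21: 0--101,0101-1,01010-
  m23: -10-11,0101-1
  m27: ---011 ←essential
  m29: 0--101 ←essential
  m30: 0-1110 ←essential
  m32: -000-0,1-00--
  m33: 1--0-1,1-00--
  m34: --001-,-0--10,-0-01-,-000-0,1--01-,1-0-1-,1-00--
  m35: ---011,--001-,-0-01-,1--0-1,1--01-,1-0-1-,1-00--
  m38: -0--10,1-0-1-
  m39: 1-0-1- ←essential
  m42: -0--10,-0-01-,1--01-
  m43: ---011,-0-01-,-010-1,1--0-1,1--01-
  m45: -01-01 ←essential
  m46: -0--10 ←essential
  m48: 1-00--,110--0
  m49: 1--0-1,1-00--
  m50: --001-,1--01-,1-0-1-,1-00--,110--0
  m51: ---011,--001-,-10-11,1--0-1,1--01-,1-0-1-,1-00--,11--11
  m52: -10100,11-100,110--0
  m55: -10-11,1-0-1-,11--11
  m57: 1--0-1 ←essential
  m59: ---011,1--0-1,1--01-,11--11
  m60: 11-100 ←essential
  m63: 11--11 ←essential
Essential: ---011, --001-, -0--10, -01-01, 0--101, 0-1110, 1--0-1, 1-0-1-, 11--11, 11-100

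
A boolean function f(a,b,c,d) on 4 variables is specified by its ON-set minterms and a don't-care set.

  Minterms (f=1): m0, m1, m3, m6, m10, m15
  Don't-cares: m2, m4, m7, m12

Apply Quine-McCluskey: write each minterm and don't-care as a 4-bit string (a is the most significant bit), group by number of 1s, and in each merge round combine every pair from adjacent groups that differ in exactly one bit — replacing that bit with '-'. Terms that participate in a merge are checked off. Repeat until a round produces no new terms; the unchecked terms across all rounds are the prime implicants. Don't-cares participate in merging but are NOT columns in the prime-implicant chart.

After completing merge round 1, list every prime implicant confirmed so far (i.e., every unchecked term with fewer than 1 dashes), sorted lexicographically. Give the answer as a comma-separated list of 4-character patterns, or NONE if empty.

NONE

Round 0: 0000✓ 0001✓ 0010✓ 0011✓ 0100✓ 0110✓ 0111✓ 1010✓ 1100✓ 1111✓
Round 1: -010 -100 -111 0-00✓ 0-10✓ 0-11✓ 00-0✓ 00-1✓ 000-✓ 001-✓ 01-0✓ 011-✓
Round 2: 0--0 0-1- 00--
PIs = {-010, -100, -111, 0--0, 0-1-, 00--}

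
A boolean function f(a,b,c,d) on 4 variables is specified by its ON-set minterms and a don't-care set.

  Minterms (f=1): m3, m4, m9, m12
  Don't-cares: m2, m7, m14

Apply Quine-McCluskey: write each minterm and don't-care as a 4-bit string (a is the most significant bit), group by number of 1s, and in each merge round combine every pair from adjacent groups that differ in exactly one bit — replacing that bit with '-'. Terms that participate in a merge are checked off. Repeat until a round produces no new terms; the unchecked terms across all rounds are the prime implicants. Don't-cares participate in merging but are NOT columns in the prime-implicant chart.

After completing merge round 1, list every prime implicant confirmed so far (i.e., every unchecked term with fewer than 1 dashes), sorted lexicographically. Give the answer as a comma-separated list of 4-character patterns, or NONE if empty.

Round 0: 0010✓ 0011✓ 0100✓ 0111✓ 1001 1100✓ 1110✓
Round 1: -100 0-11 001- 11-0
PIs = {-100, 0-11, 001-, 1001, 11-0}

1001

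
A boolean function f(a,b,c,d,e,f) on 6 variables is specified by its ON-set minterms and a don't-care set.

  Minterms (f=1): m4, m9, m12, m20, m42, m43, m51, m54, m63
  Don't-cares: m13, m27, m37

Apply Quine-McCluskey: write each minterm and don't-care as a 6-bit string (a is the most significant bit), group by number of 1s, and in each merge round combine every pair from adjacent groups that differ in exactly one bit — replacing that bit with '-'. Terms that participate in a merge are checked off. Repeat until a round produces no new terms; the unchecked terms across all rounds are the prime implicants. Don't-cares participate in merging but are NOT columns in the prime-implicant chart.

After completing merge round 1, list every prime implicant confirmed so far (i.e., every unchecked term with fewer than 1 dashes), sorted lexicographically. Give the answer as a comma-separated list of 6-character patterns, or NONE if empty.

011011, 100101, 110011, 110110, 111111

size-2^0 implicants → 000100(✓)  001001(✓)  001100(✓)  001101(✓)  010100(✓)  011011  100101  101010(✓)  101011(✓)  110011  110110  111111
size-2^1 implicants → 0-0100  00-100  001-01  00110-  10101-
Unchecked terms (primes): 0-0100, 00-100, 001-01, 00110-, 011011, 100101, 10101-, 110011, 110110, 111111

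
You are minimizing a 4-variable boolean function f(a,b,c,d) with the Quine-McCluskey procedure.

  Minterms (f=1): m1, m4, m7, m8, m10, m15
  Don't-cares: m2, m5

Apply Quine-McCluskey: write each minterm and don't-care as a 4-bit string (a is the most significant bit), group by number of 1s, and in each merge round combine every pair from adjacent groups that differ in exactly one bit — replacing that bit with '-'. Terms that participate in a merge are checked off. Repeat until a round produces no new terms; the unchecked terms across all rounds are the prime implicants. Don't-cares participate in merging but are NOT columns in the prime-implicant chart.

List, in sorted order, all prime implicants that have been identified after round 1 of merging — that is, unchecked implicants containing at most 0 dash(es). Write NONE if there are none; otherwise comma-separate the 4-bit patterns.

NONE

size-2^0 implicants → 0001(✓)  0010(✓)  0100(✓)  0101(✓)  0111(✓)  1000(✓)  1010(✓)  1111(✓)
size-2^1 implicants → -010  -111  0-01  01-1  010-  10-0
Unchecked terms (primes): -010, -111, 0-01, 01-1, 010-, 10-0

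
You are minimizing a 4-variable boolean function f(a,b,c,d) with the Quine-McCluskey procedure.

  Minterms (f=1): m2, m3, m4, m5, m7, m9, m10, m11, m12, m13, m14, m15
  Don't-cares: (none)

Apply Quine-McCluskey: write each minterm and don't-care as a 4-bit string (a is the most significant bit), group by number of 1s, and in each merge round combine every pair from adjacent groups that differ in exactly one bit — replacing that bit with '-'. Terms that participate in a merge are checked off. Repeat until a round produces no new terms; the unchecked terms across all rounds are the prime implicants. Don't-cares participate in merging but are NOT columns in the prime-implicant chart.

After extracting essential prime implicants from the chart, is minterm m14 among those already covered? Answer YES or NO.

NO

size-2^0 implicants → 0010(✓)  0011(✓)  0100(✓)  0101(✓)  0111(✓)  1001(✓)  1010(✓)  1011(✓)  1100(✓)  1101(✓)  1110(✓)  1111(✓)
size-2^1 implicants → -010(✓)  -011(✓)  -100(✓)  -101(✓)  -111(✓)  0-11(✓)  001-(✓)  01-1(✓)  010-(✓)  1-01(✓)  1-10(✓)  1-11(✓)  10-1(✓)  101-(✓)  11-0(✓)  11-1(✓)  110-(✓)  111-(✓)
size-2^2 implicants → --11  -01-  -1-1  -10-  1--1  1-1-  11--
Unchecked terms (primes): --11, -01-, -1-1, -10-, 1--1, 1-1-, 11--
Minterm coverage:
  m2 ⊆ -01- [E]
  m3 ⊆ --11,-01-
  m4 ⊆ -10- [E]
  m5 ⊆ -1-1,-10-
  m7 ⊆ --11,-1-1
  m9 ⊆ 1--1 [E]
  m10 ⊆ -01-,1-1-
  m11 ⊆ --11,-01-,1--1,1-1-
  m12 ⊆ -10-,11--
  m13 ⊆ -1-1,-10-,1--1,11--
  m14 ⊆ 1-1-,11--
  m15 ⊆ --11,-1-1,1--1,1-1-,11--
E = {-01-, -10-, 1--1}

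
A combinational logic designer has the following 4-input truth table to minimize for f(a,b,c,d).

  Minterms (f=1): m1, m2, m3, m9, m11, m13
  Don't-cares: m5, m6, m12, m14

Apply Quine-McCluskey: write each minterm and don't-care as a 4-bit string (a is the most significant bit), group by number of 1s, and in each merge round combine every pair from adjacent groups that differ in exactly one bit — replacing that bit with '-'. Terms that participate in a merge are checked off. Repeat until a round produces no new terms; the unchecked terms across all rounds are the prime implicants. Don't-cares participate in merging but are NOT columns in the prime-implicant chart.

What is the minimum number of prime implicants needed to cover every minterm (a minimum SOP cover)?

Round 0: 0001✓ 0010✓ 0011✓ 0101✓ 0110✓ 1001✓ 1011✓ 1100✓ 1101✓ 1110✓
Round 1: -001✓ -011✓ -101✓ -110 0-01✓ 0-10 00-1✓ 001- 1-01✓ 10-1✓ 11-0 110-
Round 2: --01 -0-1
PIs = {--01, -0-1, -110, 0-10, 001-, 11-0, 110-}
Coverage chart:
  m1: --01,-0-1
  m2: 0-10,001-
  m3: -0-1,001-
  m9: --01,-0-1
  m11: -0-1 ←essential
  m13: --01,110-
Essential: -0-1
Petrick residual → --01, 0-10
Min cover (3 terms): c'd + b'd + a'cd'

3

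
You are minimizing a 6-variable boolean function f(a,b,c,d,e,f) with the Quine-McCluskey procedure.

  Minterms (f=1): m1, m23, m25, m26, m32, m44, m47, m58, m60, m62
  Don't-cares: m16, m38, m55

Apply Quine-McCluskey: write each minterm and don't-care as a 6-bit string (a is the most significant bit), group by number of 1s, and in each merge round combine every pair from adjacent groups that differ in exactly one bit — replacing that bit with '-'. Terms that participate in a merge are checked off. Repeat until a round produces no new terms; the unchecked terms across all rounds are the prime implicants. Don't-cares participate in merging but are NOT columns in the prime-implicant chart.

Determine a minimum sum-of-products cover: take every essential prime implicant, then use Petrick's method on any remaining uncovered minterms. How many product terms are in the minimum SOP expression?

8

Round 0: 000001 010000 010111✓ 011001 011010✓ 100000 100110 101100✓ 101111 110111✓ 111010✓ 111100✓ 111110✓
Round 1: -10111 -11010 1-1100 111-10 1111-0
PIs = {-10111, -11010, 000001, 010000, 011001, 1-1100, 100000, 100110, 101111, 111-10, 1111-0}
Coverage chart:
  m1: 000001 ←essential
  m23: -10111 ←essential
  m25: 011001 ←essential
  m26: -11010 ←essential
  m32: 100000 ←essential
  m44: 1-1100 ←essential
  m47: 101111 ←essential
  m58: -11010,111-10
  m60: 1-1100,1111-0
  m62: 111-10,1111-0
Essential: -10111, -11010, 000001, 011001, 1-1100, 100000, 101111
Petrick residual → 111-10
Min cover (8 terms): bc'def + bcd'ef' + a'b'c'd'e'f + a'bcd'e'f + acde'f' + ab'c'd'e'f' + ab'cdef + abcef'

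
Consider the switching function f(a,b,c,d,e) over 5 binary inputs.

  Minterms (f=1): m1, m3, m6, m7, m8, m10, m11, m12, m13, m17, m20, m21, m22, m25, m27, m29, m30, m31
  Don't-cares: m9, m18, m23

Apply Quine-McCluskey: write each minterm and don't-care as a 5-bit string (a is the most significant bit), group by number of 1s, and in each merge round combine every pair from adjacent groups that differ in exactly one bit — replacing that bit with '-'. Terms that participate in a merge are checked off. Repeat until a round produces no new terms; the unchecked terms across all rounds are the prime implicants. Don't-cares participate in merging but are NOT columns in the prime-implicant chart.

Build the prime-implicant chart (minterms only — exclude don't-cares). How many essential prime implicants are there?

Round 0: 00001✓ 00011✓ 00110✓ 00111✓ 01000✓ 01001✓ 01010✓ 01011✓ 01100✓ 01101✓ 10001✓ 10010✓ 10100✓ 10101✓ 10110✓ 10111✓ 11001✓ 11011✓ 11101✓ 11110✓ 11111✓
Round 1: -0001✓ -0110✓ -0111✓ -1001✓ -1011✓ -1101✓ 0-001✓ 0-011✓ 00-11 000-1✓ 0011-✓ 01-00✓ 01-01✓ 010-0✓ 010-1✓ 0100-✓ 0101-✓ 0110-✓ 1-001✓ 1-101✓ 1-110✓ 1-111✓ 10-01✓ 10-10 101-0✓ 101-1✓ 1010-✓ 1011-✓ 11-01✓ 11-11✓ 110-1✓ 111-1✓ 1111-✓
Round 2: --001 -011- -1-01 -10-1 0-0-1 01-0- 010-- 1--01 1-1-1 1-11- 101-- 11--1
PIs = {--001, -011-, -1-01, -10-1, 0-0-1, 00-11, 01-0-, 010--, 1--01, 1-1-1, 1-11-, 10-10, 101--, 11--1}
Coverage chart:
  m1: --001,0-0-1
  m3: 0-0-1,00-11
  m6: -011- ←essential
  m7: -011-,00-11
  m8: 01-0-,010--
  m10: 010-- ←essential
  m11: -10-1,0-0-1,010--
  m12: 01-0- ←essential
  m13: -1-01,01-0-
  m17: --001,1--01
  m20: 101-- ←essential
  m21: 1--01,1-1-1,101--
  m22: -011-,1-11-,10-10,101--
  m25: --001,-1-01,-10-1,1--01,11--1
  m27: -10-1,11--1
  m29: -1-01,1--01,1-1-1,11--1
  m30: 1-11- ←essential
  m31: 1-1-1,1-11-,11--1
Essential: -011-, 01-0-, 010--, 1-11-, 101--

5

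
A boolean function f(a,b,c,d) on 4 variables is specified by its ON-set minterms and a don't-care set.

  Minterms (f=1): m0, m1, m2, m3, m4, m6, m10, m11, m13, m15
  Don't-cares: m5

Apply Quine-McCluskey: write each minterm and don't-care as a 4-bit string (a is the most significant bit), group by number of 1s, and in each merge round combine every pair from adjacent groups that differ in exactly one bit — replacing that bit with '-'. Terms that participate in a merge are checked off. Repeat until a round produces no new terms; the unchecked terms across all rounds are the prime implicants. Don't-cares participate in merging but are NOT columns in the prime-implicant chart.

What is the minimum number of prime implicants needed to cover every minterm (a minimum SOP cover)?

4

[col 0] 0000*, 0001*, 0010*, 0011*, 0100*, 0101*, 0110*, 1010*, 1011*, 1101*, 1111*
[col 1] -010*, -011*, -101, 0-00*, 0-01*, 0-10*, 00-0*, 00-1*, 000-*, 001-*, 01-0*, 010-*, 1-11, 101-*, 11-1
[col 2] -01-, 0--0, 0-0-, 00--
Prime implicants: -01-, -101, 0--0, 0-0-, 00--, 1-11, 11-1
PI chart (minterm → PIs covering it):
  0 | 0--0,0-0-,00--
  1 | 0-0-,00--
  2 | -01-,0--0,00--
  3 | -01-,00--
  4 | 0--0,0-0-
  6 | 0--0  (sole → essential)
  10 | -01-  (sole → essential)
  11 | -01-,1-11
  13 | -101,11-1
  15 | 1-11,11-1
Essential prime implicants: -01-, 0--0
Petrick residual → 0-0-, 11-1
Minimum SOP uses 4 PIs: b'c + a'd' + a'c' + abd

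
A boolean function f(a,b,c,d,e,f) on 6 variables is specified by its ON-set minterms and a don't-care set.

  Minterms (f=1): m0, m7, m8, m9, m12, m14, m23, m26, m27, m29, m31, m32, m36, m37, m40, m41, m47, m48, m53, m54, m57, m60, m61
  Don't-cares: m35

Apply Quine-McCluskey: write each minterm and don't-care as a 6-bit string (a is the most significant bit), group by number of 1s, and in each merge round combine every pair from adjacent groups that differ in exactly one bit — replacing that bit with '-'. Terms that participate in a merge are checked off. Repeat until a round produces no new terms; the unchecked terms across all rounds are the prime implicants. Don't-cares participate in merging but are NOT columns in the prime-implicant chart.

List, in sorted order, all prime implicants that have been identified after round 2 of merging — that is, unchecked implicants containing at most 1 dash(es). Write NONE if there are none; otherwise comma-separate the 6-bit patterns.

size-2^0 implicants → 000000(✓)  000111(✓)  001000(✓)  001001(✓)  001100(✓)  001110(✓)  010111(✓)  011010(✓)  011011(✓)  011101(✓)  011111(✓)  100000(✓)  100011  100100(✓)  100101(✓)  101000(✓)  101001(✓)  101111  110000(✓)  110101(✓)  110110  111001(✓)  111100(✓)  111101(✓)
size-2^1 implicants → -00000(✓)  -01000(✓)  -01001(✓)  -11101  0-0111  00-000(✓)  001-00  00100-(✓)  0011-0  01-111  011-11  01101-  0111-1  1-0000  1-0101  1-1001  10-000(✓)  100-00  10010-  10100-(✓)  11-101  111-01  11110-
size-2^2 implicants → -0-000  -0100-
Unchecked terms (primes): -0-000, -0100-, -11101, 0-0111, 001-00, 0011-0, 01-111, 011-11, 01101-, 0111-1, 1-0000, 1-0101, 1-1001, 100-00, 100011, 10010-, 101111, 11-101, 110110, 111-01, 11110-

-11101, 0-0111, 001-00, 0011-0, 01-111, 011-11, 01101-, 0111-1, 1-0000, 1-0101, 1-1001, 100-00, 100011, 10010-, 101111, 11-101, 110110, 111-01, 11110-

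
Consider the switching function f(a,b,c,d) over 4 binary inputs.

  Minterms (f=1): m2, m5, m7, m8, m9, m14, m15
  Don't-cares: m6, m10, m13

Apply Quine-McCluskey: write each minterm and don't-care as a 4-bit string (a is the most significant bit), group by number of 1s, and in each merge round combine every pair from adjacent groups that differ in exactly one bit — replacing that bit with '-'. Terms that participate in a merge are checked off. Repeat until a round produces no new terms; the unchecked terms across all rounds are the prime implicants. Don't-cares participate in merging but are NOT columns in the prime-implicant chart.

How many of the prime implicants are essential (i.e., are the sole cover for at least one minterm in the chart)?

2

[col 0] 0010*, 0101*, 0110*, 0111*, 1000*, 1001*, 1010*, 1101*, 1110*, 1111*
[col 1] -010*, -101*, -110*, -111*, 0-10*, 01-1*, 011-*, 1-01, 1-10*, 10-0, 100-, 11-1*, 111-*
[col 2] --10, -1-1, -11-
Prime implicants: --10, -1-1, -11-, 1-01, 10-0, 100-
PI chart (minterm → PIs covering it):
  2 | --10  (sole → essential)
  5 | -1-1  (sole → essential)
  7 | -1-1,-11-
  8 | 10-0,100-
  9 | 1-01,100-
  14 | --10,-11-
  15 | -1-1,-11-
Essential prime implicants: --10, -1-1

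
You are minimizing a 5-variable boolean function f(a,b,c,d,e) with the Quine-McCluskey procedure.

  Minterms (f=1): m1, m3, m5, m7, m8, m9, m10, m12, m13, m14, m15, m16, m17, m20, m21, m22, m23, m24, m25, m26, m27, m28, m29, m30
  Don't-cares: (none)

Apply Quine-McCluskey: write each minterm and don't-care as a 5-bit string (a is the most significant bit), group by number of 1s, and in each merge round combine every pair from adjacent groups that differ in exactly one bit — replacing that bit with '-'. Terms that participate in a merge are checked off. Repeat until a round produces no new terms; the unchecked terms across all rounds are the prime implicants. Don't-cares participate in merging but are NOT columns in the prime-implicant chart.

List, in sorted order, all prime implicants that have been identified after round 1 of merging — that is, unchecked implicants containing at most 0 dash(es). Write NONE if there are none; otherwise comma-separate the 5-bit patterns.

NONE

size-2^0 implicants → 00001(✓)  00011(✓)  00101(✓)  00111(✓)  01000(✓)  01001(✓)  01010(✓)  01100(✓)  01101(✓)  01110(✓)  01111(✓)  10000(✓)  10001(✓)  10100(✓)  10101(✓)  10110(✓)  10111(✓)  11000(✓)  11001(✓)  11010(✓)  11011(✓)  11100(✓)  11101(✓)  11110(✓)
size-2^1 implicants → -0001(✓)  -0101(✓)  -0111(✓)  -1000(✓)  -1001(✓)  -1010(✓)  -1100(✓)  -1101(✓)  -1110(✓)  0-001(✓)  0-101(✓)  0-111(✓)  00-01(✓)  00-11(✓)  000-1(✓)  001-1(✓)  01-00(✓)  01-01(✓)  01-10(✓)  010-0(✓)  0100-(✓)  011-0(✓)  011-1(✓)  0110-(✓)  0111-(✓)  1-000(✓)  1-001(✓)  1-100(✓)  1-101(✓)  1-110(✓)  10-00(✓)  10-01(✓)  1000-(✓)  101-0(✓)  101-1(✓)  1010-(✓)  1011-(✓)  11-00(✓)  11-01(✓)  11-10(✓)  110-0(✓)  110-1(✓)  1100-(✓)  1101-(✓)  111-0(✓)  1110-(✓)
size-2^2 implicants → --001(✓)  --101(✓)  -0-01(✓)  -01-1  -1-00(✓)  -1-01(✓)  -1-10(✓)  -10-0(✓)  -100-(✓)  -11-0(✓)  -110-(✓)  0--01(✓)  0-1-1  00--1  01--0(✓)  01-0-(✓)  011--  1--00(✓)  1--01(✓)  1-00-(✓)  1-1-0  1-10-(✓)  10-0-(✓)  101--  11--0(✓)  11-0-(✓)  110--
size-2^3 implicants → ---01  -1--0  -1-0-  1--0-
Unchecked terms (primes): ---01, -01-1, -1--0, -1-0-, 0-1-1, 00--1, 011--, 1--0-, 1-1-0, 101--, 110--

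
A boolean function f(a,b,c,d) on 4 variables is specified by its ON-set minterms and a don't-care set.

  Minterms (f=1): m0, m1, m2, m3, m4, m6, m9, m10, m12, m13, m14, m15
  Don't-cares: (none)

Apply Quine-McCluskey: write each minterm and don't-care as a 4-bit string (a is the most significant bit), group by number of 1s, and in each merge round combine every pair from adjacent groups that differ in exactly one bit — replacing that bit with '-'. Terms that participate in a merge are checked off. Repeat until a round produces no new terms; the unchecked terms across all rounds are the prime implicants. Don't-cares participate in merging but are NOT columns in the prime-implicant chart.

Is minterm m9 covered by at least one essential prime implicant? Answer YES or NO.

NO

size-2^0 implicants → 0000(✓)  0001(✓)  0010(✓)  0011(✓)  0100(✓)  0110(✓)  1001(✓)  1010(✓)  1100(✓)  1101(✓)  1110(✓)  1111(✓)
size-2^1 implicants → -001  -010(✓)  -100(✓)  -110(✓)  0-00(✓)  0-10(✓)  00-0(✓)  00-1(✓)  000-(✓)  001-(✓)  01-0(✓)  1-01  1-10(✓)  11-0(✓)  11-1(✓)  110-(✓)  111-(✓)
size-2^2 implicants → --10  -1-0  0--0  00--  11--
Unchecked terms (primes): --10, -001, -1-0, 0--0, 00--, 1-01, 11--
Minterm coverage:
  m0 ⊆ 0--0,00--
  m1 ⊆ -001,00--
  m2 ⊆ --10,0--0,00--
  m3 ⊆ 00-- [E]
  m4 ⊆ -1-0,0--0
  m6 ⊆ --10,-1-0,0--0
  m9 ⊆ -001,1-01
  m10 ⊆ --10 [E]
  m12 ⊆ -1-0,11--
  m13 ⊆ 1-01,11--
  m14 ⊆ --10,-1-0,11--
  m15 ⊆ 11-- [E]
E = {--10, 00--, 11--}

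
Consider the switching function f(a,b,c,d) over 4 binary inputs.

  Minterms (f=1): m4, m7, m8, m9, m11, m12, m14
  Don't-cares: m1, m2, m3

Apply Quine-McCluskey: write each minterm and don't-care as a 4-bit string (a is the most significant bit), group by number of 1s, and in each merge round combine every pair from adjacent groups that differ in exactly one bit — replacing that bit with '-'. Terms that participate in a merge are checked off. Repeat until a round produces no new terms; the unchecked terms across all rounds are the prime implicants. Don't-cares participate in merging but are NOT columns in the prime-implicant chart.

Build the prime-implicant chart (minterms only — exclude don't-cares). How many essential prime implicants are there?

[col 0] 0001*, 0010*, 0011*, 0100*, 0111*, 1000*, 1001*, 1011*, 1100*, 1110*
[col 1] -001*, -011*, -100, 0-11, 00-1*, 001-, 1-00, 10-1*, 100-, 11-0
[col 2] -0-1
Prime implicants: -0-1, -100, 0-11, 001-, 1-00, 100-, 11-0
PI chart (minterm → PIs covering it):
  4 | -100  (sole → essential)
  7 | 0-11  (sole → essential)
  8 | 1-00,100-
  9 | -0-1,100-
  11 | -0-1  (sole → essential)
  12 | -100,1-00,11-0
  14 | 11-0  (sole → essential)
Essential prime implicants: -0-1, -100, 0-11, 11-0

4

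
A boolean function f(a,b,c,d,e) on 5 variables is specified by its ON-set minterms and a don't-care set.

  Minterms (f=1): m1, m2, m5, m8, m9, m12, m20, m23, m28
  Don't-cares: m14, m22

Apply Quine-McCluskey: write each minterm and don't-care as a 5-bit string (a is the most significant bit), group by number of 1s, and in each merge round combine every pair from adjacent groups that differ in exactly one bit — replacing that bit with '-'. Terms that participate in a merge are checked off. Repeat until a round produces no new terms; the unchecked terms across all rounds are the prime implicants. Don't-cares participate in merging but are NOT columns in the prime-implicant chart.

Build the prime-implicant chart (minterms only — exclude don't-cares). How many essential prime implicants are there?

3

Round 0: 00001✓ 00010 00101✓ 01000✓ 01001✓ 01100✓ 01110✓ 10100✓ 10110✓ 10111✓ 11100✓
Round 1: -1100 0-001 00-01 01-00 0100- 011-0 1-100 101-0 1011-
PIs = {-1100, 0-001, 00-01, 00010, 01-00, 0100-, 011-0, 1-100, 101-0, 1011-}
Coverage chart:
  m1: 0-001,00-01
  m2: 00010 ←essential
  m5: 00-01 ←essential
  m8: 01-00,0100-
  m9: 0-001,0100-
  m12: -1100,01-00,011-0
  m20: 1-100,101-0
  m23: 1011- ←essential
  m28: -1100,1-100
Essential: 00-01, 00010, 1011-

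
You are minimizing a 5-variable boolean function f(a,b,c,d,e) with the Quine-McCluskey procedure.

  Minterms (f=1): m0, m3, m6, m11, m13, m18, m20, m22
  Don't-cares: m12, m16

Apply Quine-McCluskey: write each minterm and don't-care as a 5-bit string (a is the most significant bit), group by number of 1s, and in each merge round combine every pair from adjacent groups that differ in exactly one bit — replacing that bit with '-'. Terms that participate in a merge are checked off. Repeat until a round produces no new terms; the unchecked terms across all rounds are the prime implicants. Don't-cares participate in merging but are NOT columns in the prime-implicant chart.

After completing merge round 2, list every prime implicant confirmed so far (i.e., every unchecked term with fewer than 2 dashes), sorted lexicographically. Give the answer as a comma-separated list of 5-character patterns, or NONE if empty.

Round 0: 00000✓ 00011✓ 00110✓ 01011✓ 01100✓ 01101✓ 10000✓ 10010✓ 10100✓ 10110✓
Round 1: -0000 -0110 0-011 0110- 10-00✓ 10-10✓ 100-0✓ 101-0✓
Round 2: 10--0
PIs = {-0000, -0110, 0-011, 0110-, 10--0}

-0000, -0110, 0-011, 0110-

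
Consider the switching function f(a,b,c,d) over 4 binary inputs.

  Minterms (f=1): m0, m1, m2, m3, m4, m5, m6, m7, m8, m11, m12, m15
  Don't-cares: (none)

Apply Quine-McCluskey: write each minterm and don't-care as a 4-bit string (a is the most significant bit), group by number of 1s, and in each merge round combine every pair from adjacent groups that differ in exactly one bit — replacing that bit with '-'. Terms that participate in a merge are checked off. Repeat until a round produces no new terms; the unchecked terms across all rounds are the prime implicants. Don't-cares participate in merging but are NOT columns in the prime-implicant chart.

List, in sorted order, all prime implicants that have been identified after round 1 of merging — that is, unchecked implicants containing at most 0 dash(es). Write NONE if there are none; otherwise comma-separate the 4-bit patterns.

NONE

size-2^0 implicants → 0000(✓)  0001(✓)  0010(✓)  0011(✓)  0100(✓)  0101(✓)  0110(✓)  0111(✓)  1000(✓)  1011(✓)  1100(✓)  1111(✓)
size-2^1 implicants → -000(✓)  -011(✓)  -100(✓)  -111(✓)  0-00(✓)  0-01(✓)  0-10(✓)  0-11(✓)  00-0(✓)  00-1(✓)  000-(✓)  001-(✓)  01-0(✓)  01-1(✓)  010-(✓)  011-(✓)  1-00(✓)  1-11(✓)
size-2^2 implicants → --00  --11  0--0(✓)  0--1(✓)  0-0-(✓)  0-1-(✓)  00--(✓)  01--(✓)
size-2^3 implicants → 0---
Unchecked terms (primes): --00, --11, 0---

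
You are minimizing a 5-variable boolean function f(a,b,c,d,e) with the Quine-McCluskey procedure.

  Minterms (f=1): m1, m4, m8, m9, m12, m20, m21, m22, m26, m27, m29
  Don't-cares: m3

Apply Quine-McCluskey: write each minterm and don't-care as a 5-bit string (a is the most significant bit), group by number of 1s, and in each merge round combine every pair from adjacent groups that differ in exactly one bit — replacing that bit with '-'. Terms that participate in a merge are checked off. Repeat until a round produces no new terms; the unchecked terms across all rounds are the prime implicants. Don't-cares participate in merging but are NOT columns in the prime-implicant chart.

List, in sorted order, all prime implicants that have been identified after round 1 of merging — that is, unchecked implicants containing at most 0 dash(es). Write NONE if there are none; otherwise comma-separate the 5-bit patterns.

[col 0] 00001*, 00011*, 00100*, 01000*, 01001*, 01100*, 10100*, 10101*, 10110*, 11010*, 11011*, 11101*
[col 1] -0100, 0-001, 0-100, 000-1, 01-00, 0100-, 1-101, 101-0, 1010-, 1101-
Prime implicants: -0100, 0-001, 0-100, 000-1, 01-00, 0100-, 1-101, 101-0, 1010-, 1101-

NONE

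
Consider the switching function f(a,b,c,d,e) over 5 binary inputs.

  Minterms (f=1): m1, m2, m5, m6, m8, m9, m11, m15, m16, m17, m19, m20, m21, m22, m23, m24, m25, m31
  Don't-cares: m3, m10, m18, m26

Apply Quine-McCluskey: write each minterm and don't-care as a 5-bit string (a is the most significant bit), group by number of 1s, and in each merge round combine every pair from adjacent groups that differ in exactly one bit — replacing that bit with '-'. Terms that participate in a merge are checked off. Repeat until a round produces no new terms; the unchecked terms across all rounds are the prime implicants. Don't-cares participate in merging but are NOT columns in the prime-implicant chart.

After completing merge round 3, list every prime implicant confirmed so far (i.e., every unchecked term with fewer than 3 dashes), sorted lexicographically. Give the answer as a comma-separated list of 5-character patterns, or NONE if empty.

[col 0] 00001*, 00010*, 00011*, 00101*, 00110*, 01000*, 01001*, 01010*, 01011*, 01111*, 10000*, 10001*, 10010*, 10011*, 10100*, 10101*, 10110*, 10111*, 11000*, 11001*, 11010*, 11111*
[col 1] -0001*, -0010*, -0011*, -0101*, -0110*, -1000*, -1001*, -1010*, -1111, 0-001*, 0-010*, 0-011*, 00-01*, 00-10*, 000-1*, 0001-*, 01-11, 010-0*, 010-1*, 0100-*, 0101-*, 1-000*, 1-001*, 1-010*, 1-111, 10-00*, 10-01*, 10-10*, 10-11*, 100-0*, 100-1*, 1000-*, 1001-*, 101-0*, 101-1*, 1010-*, 1011-*, 110-0*, 1100-*
[col 2] --001, --010, -0-01, -0-10, -00-1, -001-, -10-0, -100-, 0-0-1, 0-01-, 010--, 1-0-0, 1-00-, 10--0*, 10--1*, 10-0-*, 10-1-*, 100--*, 101--*
[col 3] 10---
Prime implicants: --001, --010, -0-01, -0-10, -00-1, -001-, -10-0, -100-, -1111, 0-0-1, 0-01-, 01-11, 010--, 1-0-0, 1-00-, 1-111, 10---

--001, --010, -0-01, -0-10, -00-1, -001-, -10-0, -100-, -1111, 0-0-1, 0-01-, 01-11, 010--, 1-0-0, 1-00-, 1-111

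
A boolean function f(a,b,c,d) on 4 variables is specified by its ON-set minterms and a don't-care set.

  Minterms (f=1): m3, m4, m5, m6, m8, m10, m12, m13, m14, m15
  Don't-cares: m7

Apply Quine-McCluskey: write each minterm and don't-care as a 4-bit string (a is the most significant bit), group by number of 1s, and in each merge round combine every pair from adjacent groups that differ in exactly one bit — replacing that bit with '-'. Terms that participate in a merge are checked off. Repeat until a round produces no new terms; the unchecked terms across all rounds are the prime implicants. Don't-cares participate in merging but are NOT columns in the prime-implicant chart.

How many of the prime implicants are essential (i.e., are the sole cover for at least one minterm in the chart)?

3

size-2^0 implicants → 0011(✓)  0100(✓)  0101(✓)  0110(✓)  0111(✓)  1000(✓)  1010(✓)  1100(✓)  1101(✓)  1110(✓)  1111(✓)
size-2^1 implicants → -100(✓)  -101(✓)  -110(✓)  -111(✓)  0-11  01-0(✓)  01-1(✓)  010-(✓)  011-(✓)  1-00(✓)  1-10(✓)  10-0(✓)  11-0(✓)  11-1(✓)  110-(✓)  111-(✓)
size-2^2 implicants → -1-0(✓)  -1-1(✓)  -10-(✓)  -11-(✓)  01--(✓)  1--0  11--(✓)
size-2^3 implicants → -1--
Unchecked terms (primes): -1--, 0-11, 1--0
Minterm coverage:
  m3 ⊆ 0-11 [E]
  m4 ⊆ -1-- [E]
  m5 ⊆ -1-- [E]
  m6 ⊆ -1-- [E]
  m8 ⊆ 1--0 [E]
  m10 ⊆ 1--0 [E]
  m12 ⊆ -1--,1--0
  m13 ⊆ -1-- [E]
  m14 ⊆ -1--,1--0
  m15 ⊆ -1-- [E]
E = {-1--, 0-11, 1--0}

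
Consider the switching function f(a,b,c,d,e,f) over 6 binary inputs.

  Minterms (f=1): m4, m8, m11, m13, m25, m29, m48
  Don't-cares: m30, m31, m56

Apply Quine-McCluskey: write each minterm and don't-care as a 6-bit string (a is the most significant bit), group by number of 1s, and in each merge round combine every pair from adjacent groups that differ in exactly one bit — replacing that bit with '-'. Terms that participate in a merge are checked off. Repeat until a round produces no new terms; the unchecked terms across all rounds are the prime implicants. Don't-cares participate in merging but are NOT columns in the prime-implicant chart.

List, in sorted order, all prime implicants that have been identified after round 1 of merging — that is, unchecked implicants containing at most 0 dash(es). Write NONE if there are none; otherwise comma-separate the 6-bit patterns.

000100, 001000, 001011

Round 0: 000100 001000 001011 001101✓ 011001✓ 011101✓ 011110✓ 011111✓ 110000✓ 111000✓
Round 1: 0-1101 011-01 0111-1 01111- 11-000
PIs = {0-1101, 000100, 001000, 001011, 011-01, 0111-1, 01111-, 11-000}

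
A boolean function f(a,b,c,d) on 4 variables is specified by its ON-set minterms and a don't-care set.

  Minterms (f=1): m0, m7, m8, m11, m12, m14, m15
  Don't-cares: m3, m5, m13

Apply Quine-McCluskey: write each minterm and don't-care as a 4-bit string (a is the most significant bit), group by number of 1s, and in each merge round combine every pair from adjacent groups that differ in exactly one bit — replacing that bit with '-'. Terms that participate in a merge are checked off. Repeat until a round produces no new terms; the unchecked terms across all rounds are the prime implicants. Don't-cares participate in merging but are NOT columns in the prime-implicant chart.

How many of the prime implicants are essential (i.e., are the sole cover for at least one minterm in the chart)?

3

size-2^0 implicants → 0000(✓)  0011(✓)  0101(✓)  0111(✓)  1000(✓)  1011(✓)  1100(✓)  1101(✓)  1110(✓)  1111(✓)
size-2^1 implicants → -000  -011(✓)  -101(✓)  -111(✓)  0-11(✓)  01-1(✓)  1-00  1-11(✓)  11-0(✓)  11-1(✓)  110-(✓)  111-(✓)
size-2^2 implicants → --11  -1-1  11--
Unchecked terms (primes): --11, -000, -1-1, 1-00, 11--
Minterm coverage:
  m0 ⊆ -000 [E]
  m7 ⊆ --11,-1-1
  m8 ⊆ -000,1-00
  m11 ⊆ --11 [E]
  m12 ⊆ 1-00,11--
  m14 ⊆ 11-- [E]
  m15 ⊆ --11,-1-1,11--
E = {--11, -000, 11--}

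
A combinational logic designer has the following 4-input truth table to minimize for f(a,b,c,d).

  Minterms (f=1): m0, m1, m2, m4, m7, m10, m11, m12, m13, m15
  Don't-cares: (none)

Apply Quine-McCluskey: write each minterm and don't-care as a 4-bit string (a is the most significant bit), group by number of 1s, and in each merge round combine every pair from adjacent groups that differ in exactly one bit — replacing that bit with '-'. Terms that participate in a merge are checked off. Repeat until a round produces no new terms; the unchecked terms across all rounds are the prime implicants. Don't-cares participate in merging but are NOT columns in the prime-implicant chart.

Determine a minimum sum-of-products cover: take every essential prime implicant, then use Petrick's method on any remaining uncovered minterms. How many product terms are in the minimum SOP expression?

6

Round 0: 0000✓ 0001✓ 0010✓ 0100✓ 0111✓ 1010✓ 1011✓ 1100✓ 1101✓ 1111✓
Round 1: -010 -100 -111 0-00 00-0 000- 1-11 101- 11-1 110-
PIs = {-010, -100, -111, 0-00, 00-0, 000-, 1-11, 101-, 11-1, 110-}
Coverage chart:
  m0: 0-00,00-0,000-
  m1: 000- ←essential
  m2: -010,00-0
  m4: -100,0-00
  m7: -111 ←essential
  m10: -010,101-
  m11: 1-11,101-
  m12: -100,110-
  m13: 11-1,110-
  m15: -111,1-11,11-1
Essential: -111, 000-
Petrick residual → -010, -100, 1-11, 11-1
Min cover (6 terms): b'cd' + bc'd' + bcd + a'b'c' + acd + abd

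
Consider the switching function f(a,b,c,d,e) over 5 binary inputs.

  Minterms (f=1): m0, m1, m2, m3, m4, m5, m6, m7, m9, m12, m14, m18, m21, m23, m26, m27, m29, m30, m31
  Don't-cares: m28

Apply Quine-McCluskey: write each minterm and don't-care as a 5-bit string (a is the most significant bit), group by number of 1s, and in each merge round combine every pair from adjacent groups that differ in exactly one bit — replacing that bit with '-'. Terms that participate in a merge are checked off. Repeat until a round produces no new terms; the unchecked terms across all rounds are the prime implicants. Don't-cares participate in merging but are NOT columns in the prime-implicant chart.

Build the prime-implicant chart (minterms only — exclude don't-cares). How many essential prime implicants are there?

3

size-2^0 implicants → 00000(✓)  00001(✓)  00010(✓)  00011(✓)  00100(✓)  00101(✓)  00110(✓)  00111(✓)  01001(✓)  01100(✓)  01110(✓)  10010(✓)  10101(✓)  10111(✓)  11010(✓)  11011(✓)  11100(✓)  11101(✓)  11110(✓)  11111(✓)
size-2^1 implicants → -0010  -0101(✓)  -0111(✓)  -1100(✓)  -1110(✓)  0-001  0-100(✓)  0-110(✓)  00-00(✓)  00-01(✓)  00-10(✓)  00-11(✓)  000-0(✓)  000-1(✓)  0000-(✓)  0001-(✓)  001-0(✓)  001-1(✓)  0010-(✓)  0011-(✓)  011-0(✓)  1-010  1-101(✓)  1-111(✓)  101-1(✓)  11-10(✓)  11-11(✓)  1101-(✓)  111-0(✓)  111-1(✓)  1110-(✓)  1111-(✓)
size-2^2 implicants → -01-1  -11-0  0-1-0  00--0(✓)  00--1(✓)  00-0-(✓)  00-1-(✓)  000--(✓)  001--(✓)  1-1-1  11-1-  111--
size-2^3 implicants → 00---
Unchecked terms (primes): -0010, -01-1, -11-0, 0-001, 0-1-0, 00---, 1-010, 1-1-1, 11-1-, 111--
Minterm coverage:
  m0 ⊆ 00--- [E]
  m1 ⊆ 0-001,00---
  m2 ⊆ -0010,00---
  m3 ⊆ 00--- [E]
  m4 ⊆ 0-1-0,00---
  m5 ⊆ -01-1,00---
  m6 ⊆ 0-1-0,00---
  m7 ⊆ -01-1,00---
  m9 ⊆ 0-001 [E]
  m12 ⊆ -11-0,0-1-0
  m14 ⊆ -11-0,0-1-0
  m18 ⊆ -0010,1-010
  m21 ⊆ -01-1,1-1-1
  m23 ⊆ -01-1,1-1-1
  m26 ⊆ 1-010,11-1-
  m27 ⊆ 11-1- [E]
  m29 ⊆ 1-1-1,111--
  m30 ⊆ -11-0,11-1-,111--
  m31 ⊆ 1-1-1,11-1-,111--
E = {0-001, 00---, 11-1-}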